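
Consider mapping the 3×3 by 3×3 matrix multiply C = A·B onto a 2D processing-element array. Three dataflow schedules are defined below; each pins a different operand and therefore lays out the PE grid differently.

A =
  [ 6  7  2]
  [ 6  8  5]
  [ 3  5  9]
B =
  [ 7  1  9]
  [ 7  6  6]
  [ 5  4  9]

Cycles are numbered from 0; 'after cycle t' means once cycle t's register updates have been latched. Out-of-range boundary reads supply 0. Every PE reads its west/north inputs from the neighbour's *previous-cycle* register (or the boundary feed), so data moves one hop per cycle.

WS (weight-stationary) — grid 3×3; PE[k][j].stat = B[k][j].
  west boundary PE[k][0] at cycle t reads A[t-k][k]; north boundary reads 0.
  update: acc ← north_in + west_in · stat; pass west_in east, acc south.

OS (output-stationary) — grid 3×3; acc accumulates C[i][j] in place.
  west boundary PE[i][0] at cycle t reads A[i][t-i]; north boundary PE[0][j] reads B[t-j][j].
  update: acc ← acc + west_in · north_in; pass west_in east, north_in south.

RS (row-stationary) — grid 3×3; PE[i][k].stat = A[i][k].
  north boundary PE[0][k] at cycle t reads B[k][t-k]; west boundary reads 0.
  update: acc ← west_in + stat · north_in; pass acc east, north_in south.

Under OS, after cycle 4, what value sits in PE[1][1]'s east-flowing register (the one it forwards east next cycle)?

OS on a 3×3 grid — tracing PE[1][1] and its feeders:
  cycle 0: PE[0][1] → acc 0, east 0, south 0
  cycle 0: PE[1][0] → acc 0, east 0, south 0
  cycle 0: PE[1][1] → acc 0, east 0, south 0
  cycle 1: PE[0][1] → acc 6, east 6, south 1
  cycle 1: PE[1][0] → acc 42, east 6, south 7
  cycle 1: PE[1][1] → acc 0, east 0, south 0
  cycle 2: PE[0][1] → acc 48, east 7, south 6
  cycle 2: PE[1][0] → acc 98, east 8, south 7
  cycle 2: PE[1][1] → acc 6, east 6, south 1
  cycle 3: PE[0][1] → acc 56, east 2, south 4
  cycle 3: PE[1][0] → acc 123, east 5, south 5
  cycle 3: PE[1][1] → acc 54, east 8, south 6
  cycle 4: PE[0][1] → acc 56, east 0, south 0
  cycle 4: PE[1][0] → acc 123, east 0, south 0
  cycle 4: PE[1][1] → acc 74, east 5, south 4

register = 5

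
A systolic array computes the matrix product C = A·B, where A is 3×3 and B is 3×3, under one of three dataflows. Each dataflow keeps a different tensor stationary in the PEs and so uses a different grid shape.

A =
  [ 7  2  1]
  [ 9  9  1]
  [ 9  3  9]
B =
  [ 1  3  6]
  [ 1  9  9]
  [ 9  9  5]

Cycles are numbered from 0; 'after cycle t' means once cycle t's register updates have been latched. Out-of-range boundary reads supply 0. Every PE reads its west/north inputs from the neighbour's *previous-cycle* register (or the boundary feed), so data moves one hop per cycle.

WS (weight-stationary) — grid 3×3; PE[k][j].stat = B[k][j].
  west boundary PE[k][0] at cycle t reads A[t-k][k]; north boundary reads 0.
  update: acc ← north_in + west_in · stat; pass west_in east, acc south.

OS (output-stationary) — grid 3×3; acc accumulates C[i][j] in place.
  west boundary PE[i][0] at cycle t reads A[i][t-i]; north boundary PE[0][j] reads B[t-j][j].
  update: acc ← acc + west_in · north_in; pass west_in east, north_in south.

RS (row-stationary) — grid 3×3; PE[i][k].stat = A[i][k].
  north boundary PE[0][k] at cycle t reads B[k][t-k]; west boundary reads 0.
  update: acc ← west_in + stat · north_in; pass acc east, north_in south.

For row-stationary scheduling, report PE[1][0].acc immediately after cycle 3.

PE[1][0].acc = 54

RS 3×3: PE[1][0] cycle-by-cycle (with neighbour feeds):
  [0] (0,0) acc=7 (h:7 v:1)
  [0] (1,0) acc=0 (h:0 v:0)
  [1] (0,0) acc=21 (h:21 v:3)
  [1] (1,0) acc=9 (h:9 v:1)
  [2] (0,0) acc=42 (h:42 v:6)
  [2] (1,0) acc=27 (h:27 v:3)
  [3] (0,0) acc=0 (h:0 v:0)
  [3] (1,0) acc=54 (h:54 v:6)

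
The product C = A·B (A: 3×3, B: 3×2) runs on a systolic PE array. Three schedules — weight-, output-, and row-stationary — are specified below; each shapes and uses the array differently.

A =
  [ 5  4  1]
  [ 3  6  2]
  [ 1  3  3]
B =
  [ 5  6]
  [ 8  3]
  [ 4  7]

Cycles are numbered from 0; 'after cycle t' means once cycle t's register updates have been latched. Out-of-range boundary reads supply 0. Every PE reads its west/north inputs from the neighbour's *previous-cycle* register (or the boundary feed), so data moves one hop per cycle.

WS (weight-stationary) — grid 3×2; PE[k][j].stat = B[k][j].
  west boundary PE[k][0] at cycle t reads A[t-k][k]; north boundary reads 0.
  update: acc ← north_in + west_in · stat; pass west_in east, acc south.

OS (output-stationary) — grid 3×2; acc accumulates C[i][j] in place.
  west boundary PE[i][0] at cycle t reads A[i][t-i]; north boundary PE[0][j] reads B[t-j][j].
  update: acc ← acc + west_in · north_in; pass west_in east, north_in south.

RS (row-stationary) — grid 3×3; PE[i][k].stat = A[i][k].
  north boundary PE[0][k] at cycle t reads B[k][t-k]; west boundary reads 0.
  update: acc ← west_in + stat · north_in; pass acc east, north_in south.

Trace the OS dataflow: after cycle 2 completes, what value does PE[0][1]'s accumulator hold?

OS (3×2). Following PE[0][1] plus its west/north inputs:
  [0] (0,0) acc=25 (h:5 v:5)
  [0] (0,1) acc=0 (h:0 v:0)
  [1] (0,0) acc=57 (h:4 v:8)
  [1] (0,1) acc=30 (h:5 v:6)
  [2] (0,0) acc=61 (h:1 v:4)
  [2] (0,1) acc=42 (h:4 v:3)

PE[0][1].acc = 42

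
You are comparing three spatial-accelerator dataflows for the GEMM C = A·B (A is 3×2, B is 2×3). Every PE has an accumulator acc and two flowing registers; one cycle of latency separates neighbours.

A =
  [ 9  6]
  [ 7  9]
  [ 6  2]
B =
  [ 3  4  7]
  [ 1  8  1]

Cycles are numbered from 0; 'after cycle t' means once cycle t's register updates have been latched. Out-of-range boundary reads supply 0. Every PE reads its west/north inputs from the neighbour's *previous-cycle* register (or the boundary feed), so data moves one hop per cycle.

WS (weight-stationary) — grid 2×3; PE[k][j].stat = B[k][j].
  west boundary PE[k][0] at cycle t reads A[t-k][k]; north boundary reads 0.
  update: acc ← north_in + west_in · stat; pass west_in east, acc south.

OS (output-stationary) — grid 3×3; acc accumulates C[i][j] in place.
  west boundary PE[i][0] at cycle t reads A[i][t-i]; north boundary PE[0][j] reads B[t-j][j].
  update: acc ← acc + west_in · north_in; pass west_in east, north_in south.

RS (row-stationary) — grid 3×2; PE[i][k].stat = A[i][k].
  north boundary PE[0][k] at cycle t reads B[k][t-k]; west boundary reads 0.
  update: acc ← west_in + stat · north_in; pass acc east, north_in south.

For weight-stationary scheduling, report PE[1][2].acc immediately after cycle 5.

WS on a 2×3 grid — tracing PE[1][2] and its feeders:
  [0] (0,2) acc=0 (h:0 v:0)
  [0] (1,1) acc=0 (h:0 v:0)
  [0] (1,2) acc=0 (h:0 v:0)
  [1] (0,2) acc=0 (h:0 v:0)
  [1] (1,1) acc=0 (h:0 v:0)
  [1] (1,2) acc=0 (h:0 v:0)
  [2] (0,2) acc=63 (h:9 v:63)
  [2] (1,1) acc=84 (h:6 v:84)
  [2] (1,2) acc=0 (h:0 v:0)
  [3] (0,2) acc=49 (h:7 v:49)
  [3] (1,1) acc=100 (h:9 v:100)
  [3] (1,2) acc=69 (h:6 v:69)
  [4] (0,2) acc=42 (h:6 v:42)
  [4] (1,1) acc=40 (h:2 v:40)
  [4] (1,2) acc=58 (h:9 v:58)
  [5] (0,2) acc=0 (h:0 v:0)
  [5] (1,1) acc=0 (h:0 v:0)
  [5] (1,2) acc=44 (h:2 v:44)

PE[1][2].acc = 44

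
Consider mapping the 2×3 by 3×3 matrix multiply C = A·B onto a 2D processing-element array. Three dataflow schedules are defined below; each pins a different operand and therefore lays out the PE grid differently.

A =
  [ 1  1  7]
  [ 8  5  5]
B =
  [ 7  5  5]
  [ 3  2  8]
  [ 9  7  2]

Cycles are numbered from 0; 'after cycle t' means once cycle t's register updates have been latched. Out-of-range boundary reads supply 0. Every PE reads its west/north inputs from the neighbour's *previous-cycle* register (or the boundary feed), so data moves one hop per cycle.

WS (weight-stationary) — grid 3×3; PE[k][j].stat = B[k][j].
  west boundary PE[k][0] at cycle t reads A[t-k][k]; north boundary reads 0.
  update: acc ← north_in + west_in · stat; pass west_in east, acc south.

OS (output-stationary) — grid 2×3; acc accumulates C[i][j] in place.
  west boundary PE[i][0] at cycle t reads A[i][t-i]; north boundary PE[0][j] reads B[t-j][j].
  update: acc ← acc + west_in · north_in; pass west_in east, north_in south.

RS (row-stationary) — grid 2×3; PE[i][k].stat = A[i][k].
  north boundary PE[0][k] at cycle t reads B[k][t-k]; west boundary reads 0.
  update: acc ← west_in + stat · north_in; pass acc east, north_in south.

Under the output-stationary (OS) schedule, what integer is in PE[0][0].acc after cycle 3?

PE[0][0].acc = 73

OS 2×3: PE[0][0] cycle-by-cycle (with neighbour feeds):
  @0  [0,0]  acc 7  |  →1  ↓7
  @1  [0,0]  acc 10  |  →1  ↓3
  @2  [0,0]  acc 73  |  →7  ↓9
  @3  [0,0]  acc 73  |  →0  ↓0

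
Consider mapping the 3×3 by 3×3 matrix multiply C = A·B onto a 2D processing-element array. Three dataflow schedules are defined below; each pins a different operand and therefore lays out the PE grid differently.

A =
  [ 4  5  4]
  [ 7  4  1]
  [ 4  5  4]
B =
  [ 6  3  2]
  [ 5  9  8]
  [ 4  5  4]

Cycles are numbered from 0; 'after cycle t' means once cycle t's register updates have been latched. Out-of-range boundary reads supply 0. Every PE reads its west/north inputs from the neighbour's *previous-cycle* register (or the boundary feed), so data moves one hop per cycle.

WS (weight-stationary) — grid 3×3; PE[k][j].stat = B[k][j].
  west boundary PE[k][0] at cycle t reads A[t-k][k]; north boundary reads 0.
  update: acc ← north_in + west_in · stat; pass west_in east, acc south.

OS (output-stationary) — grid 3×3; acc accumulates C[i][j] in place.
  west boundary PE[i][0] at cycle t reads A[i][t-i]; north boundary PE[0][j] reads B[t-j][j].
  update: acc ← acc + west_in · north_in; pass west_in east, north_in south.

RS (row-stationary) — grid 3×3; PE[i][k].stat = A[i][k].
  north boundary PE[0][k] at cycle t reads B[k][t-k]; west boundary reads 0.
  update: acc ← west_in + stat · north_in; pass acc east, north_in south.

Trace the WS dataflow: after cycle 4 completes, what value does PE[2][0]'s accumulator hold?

PE[2][0].acc = 65

WS (3×3). Following PE[2][0] plus its west/north inputs:
  @0  [1,0]  acc 0  |  →0  ↓0
  @0  [2,0]  acc 0  |  →0  ↓0
  @1  [1,0]  acc 49  |  →5  ↓49
  @1  [2,0]  acc 0  |  →0  ↓0
  @2  [1,0]  acc 62  |  →4  ↓62
  @2  [2,0]  acc 65  |  →4  ↓65
  @3  [1,0]  acc 49  |  →5  ↓49
  @3  [2,0]  acc 66  |  →1  ↓66
  @4  [1,0]  acc 0  |  →0  ↓0
  @4  [2,0]  acc 65  |  →4  ↓65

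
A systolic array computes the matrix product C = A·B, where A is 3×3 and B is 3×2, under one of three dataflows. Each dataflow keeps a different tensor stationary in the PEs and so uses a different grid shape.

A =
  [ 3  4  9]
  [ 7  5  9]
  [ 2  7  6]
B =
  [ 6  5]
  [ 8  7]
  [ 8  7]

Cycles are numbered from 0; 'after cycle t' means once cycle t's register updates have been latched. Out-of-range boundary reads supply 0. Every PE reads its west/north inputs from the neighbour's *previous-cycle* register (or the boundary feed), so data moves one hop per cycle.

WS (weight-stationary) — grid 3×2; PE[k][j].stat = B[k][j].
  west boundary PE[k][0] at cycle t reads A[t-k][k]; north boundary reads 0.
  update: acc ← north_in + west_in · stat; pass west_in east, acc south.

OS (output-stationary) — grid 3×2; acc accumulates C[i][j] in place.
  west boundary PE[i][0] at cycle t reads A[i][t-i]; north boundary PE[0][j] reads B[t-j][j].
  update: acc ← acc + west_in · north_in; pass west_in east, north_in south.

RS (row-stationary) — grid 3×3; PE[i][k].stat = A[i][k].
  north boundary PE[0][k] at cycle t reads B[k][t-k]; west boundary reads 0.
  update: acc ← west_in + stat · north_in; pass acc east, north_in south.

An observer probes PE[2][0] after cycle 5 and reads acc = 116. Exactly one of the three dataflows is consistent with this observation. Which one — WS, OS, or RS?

dataflow = OS

WS [3×2] PE[2][0] across cycles:
  [0] (2,0) acc=0 (h:0 v:0)
  [1] (2,0) acc=0 (h:0 v:0)
  [2] (2,0) acc=122 (h:9 v:122)
  [3] (2,0) acc=154 (h:9 v:154)
  [4] (2,0) acc=116 (h:6 v:116)
  [5] (2,0) acc=0 (h:0 v:0)
OS [3×2] PE[2][0] across cycles:
  [0] (2,0) acc=0 (h:0 v:0)
  [1] (2,0) acc=0 (h:0 v:0)
  [2] (2,0) acc=12 (h:2 v:6)
  [3] (2,0) acc=68 (h:7 v:8)
  [4] (2,0) acc=116 (h:6 v:8)
  [5] (2,0) acc=116 (h:0 v:0)
RS [3×3] PE[2][0] across cycles:
  [0] (2,0) acc=0 (h:0 v:0)
  [1] (2,0) acc=0 (h:0 v:0)
  [2] (2,0) acc=12 (h:12 v:6)
  [3] (2,0) acc=10 (h:10 v:5)
  [4] (2,0) acc=0 (h:0 v:0)
  [5] (2,0) acc=0 (h:0 v:0)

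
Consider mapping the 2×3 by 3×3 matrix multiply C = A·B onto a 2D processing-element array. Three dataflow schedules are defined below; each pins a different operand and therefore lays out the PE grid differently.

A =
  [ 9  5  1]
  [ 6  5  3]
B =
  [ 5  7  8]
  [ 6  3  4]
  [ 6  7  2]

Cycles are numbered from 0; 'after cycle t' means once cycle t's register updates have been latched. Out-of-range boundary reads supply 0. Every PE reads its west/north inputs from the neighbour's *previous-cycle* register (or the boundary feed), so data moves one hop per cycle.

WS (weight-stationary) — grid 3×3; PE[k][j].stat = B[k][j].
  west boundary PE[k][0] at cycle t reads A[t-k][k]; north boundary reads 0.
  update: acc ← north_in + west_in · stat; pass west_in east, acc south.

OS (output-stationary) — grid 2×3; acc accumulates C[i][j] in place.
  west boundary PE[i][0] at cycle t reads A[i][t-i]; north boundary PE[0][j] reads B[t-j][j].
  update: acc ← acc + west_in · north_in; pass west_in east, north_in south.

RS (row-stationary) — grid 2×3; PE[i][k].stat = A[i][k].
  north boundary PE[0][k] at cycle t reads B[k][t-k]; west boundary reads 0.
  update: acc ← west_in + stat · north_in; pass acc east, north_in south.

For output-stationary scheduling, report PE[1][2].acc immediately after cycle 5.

PE[1][2].acc = 74

OS (2×3). Following PE[1][2] plus its west/north inputs:
  step 0 · PE0,2: acc=0; fwd→0 fwd↓0
  step 0 · PE1,1: acc=0; fwd→0 fwd↓0
  step 0 · PE1,2: acc=0; fwd→0 fwd↓0
  step 1 · PE0,2: acc=0; fwd→0 fwd↓0
  step 1 · PE1,1: acc=0; fwd→0 fwd↓0
  step 1 · PE1,2: acc=0; fwd→0 fwd↓0
  step 2 · PE0,2: acc=72; fwd→9 fwd↓8
  step 2 · PE1,1: acc=42; fwd→6 fwd↓7
  step 2 · PE1,2: acc=0; fwd→0 fwd↓0
  step 3 · PE0,2: acc=92; fwd→5 fwd↓4
  step 3 · PE1,1: acc=57; fwd→5 fwd↓3
  step 3 · PE1,2: acc=48; fwd→6 fwd↓8
  step 4 · PE0,2: acc=94; fwd→1 fwd↓2
  step 4 · PE1,1: acc=78; fwd→3 fwd↓7
  step 4 · PE1,2: acc=68; fwd→5 fwd↓4
  step 5 · PE0,2: acc=94; fwd→0 fwd↓0
  step 5 · PE1,1: acc=78; fwd→0 fwd↓0
  step 5 · PE1,2: acc=74; fwd→3 fwd↓2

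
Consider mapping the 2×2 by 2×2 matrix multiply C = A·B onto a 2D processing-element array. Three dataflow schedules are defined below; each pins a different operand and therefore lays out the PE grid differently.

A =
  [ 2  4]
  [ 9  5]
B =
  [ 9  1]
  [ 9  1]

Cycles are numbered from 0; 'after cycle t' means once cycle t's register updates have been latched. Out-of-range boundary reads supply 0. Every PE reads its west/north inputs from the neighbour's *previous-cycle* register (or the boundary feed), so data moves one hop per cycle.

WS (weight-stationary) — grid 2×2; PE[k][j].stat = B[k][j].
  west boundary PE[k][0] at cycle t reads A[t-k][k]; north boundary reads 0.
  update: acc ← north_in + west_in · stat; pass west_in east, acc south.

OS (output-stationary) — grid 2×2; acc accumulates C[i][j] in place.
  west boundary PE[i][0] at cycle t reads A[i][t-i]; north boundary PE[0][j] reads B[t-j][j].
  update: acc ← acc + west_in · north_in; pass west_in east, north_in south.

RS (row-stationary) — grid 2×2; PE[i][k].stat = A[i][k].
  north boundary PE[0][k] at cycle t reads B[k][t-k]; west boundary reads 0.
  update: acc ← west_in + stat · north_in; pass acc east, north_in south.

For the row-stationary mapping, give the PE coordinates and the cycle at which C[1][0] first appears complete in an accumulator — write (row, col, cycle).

(row, col, cycle) = (1, 1, 2)

Under RS, C[1][0] lands at PE[1][1]:
  after 0 — PE[1][1] acc=0, pass-E 0, pass-S 0
  after 1 — PE[1][1] acc=0, pass-E 0, pass-S 0
  after 2 — PE[1][1] acc=126, pass-E 126, pass-S 9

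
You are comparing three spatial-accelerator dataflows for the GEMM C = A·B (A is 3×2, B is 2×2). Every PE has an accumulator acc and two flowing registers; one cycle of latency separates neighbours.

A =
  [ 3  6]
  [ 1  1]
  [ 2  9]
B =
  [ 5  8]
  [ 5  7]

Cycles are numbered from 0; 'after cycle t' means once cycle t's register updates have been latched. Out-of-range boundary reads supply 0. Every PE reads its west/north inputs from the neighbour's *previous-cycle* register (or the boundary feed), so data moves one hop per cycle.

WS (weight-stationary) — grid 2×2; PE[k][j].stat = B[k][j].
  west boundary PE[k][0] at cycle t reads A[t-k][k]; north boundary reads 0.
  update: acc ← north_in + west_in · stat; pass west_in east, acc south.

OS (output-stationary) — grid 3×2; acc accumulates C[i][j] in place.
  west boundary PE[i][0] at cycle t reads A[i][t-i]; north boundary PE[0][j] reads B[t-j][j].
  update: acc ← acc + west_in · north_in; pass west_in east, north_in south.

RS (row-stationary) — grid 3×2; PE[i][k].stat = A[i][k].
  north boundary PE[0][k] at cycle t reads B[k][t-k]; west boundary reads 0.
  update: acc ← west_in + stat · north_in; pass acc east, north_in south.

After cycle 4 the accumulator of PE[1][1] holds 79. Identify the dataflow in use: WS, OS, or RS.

WS [2×2] PE[1][1] across cycles:
  after 0 — PE[1][1] acc=0, pass-E 0, pass-S 0
  after 1 — PE[1][1] acc=0, pass-E 0, pass-S 0
  after 2 — PE[1][1] acc=66, pass-E 6, pass-S 66
  after 3 — PE[1][1] acc=15, pass-E 1, pass-S 15
  after 4 — PE[1][1] acc=79, pass-E 9, pass-S 79
OS [3×2] PE[1][1] across cycles:
  after 0 — PE[1][1] acc=0, pass-E 0, pass-S 0
  after 1 — PE[1][1] acc=0, pass-E 0, pass-S 0
  after 2 — PE[1][1] acc=8, pass-E 1, pass-S 8
  after 3 — PE[1][1] acc=15, pass-E 1, pass-S 7
  after 4 — PE[1][1] acc=15, pass-E 0, pass-S 0
RS [3×2] PE[1][1] across cycles:
  after 0 — PE[1][1] acc=0, pass-E 0, pass-S 0
  after 1 — PE[1][1] acc=0, pass-E 0, pass-S 0
  after 2 — PE[1][1] acc=10, pass-E 10, pass-S 5
  after 3 — PE[1][1] acc=15, pass-E 15, pass-S 7
  after 4 — PE[1][1] acc=0, pass-E 0, pass-S 0

dataflow = WS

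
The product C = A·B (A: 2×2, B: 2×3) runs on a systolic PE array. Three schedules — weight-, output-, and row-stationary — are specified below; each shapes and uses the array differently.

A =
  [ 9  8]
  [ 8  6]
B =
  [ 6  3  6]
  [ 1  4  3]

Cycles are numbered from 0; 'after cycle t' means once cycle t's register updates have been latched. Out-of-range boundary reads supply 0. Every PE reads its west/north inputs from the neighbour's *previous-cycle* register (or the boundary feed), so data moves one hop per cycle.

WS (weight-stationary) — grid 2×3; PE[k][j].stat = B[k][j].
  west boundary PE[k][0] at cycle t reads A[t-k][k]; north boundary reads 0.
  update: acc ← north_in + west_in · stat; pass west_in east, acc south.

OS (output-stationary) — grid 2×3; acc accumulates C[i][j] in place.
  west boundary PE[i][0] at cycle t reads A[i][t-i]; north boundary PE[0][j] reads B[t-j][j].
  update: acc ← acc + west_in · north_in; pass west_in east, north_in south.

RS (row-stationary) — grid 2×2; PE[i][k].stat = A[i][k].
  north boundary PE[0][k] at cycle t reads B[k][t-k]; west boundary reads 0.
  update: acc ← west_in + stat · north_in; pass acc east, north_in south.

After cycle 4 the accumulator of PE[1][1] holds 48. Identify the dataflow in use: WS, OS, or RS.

dataflow = OS

WS [2×3] PE[1][1] across cycles:
  step 0 · PE1,1: acc=0; fwd→0 fwd↓0
  step 1 · PE1,1: acc=0; fwd→0 fwd↓0
  step 2 · PE1,1: acc=59; fwd→8 fwd↓59
  step 3 · PE1,1: acc=48; fwd→6 fwd↓48
  step 4 · PE1,1: acc=0; fwd→0 fwd↓0
OS [2×3] PE[1][1] across cycles:
  step 0 · PE1,1: acc=0; fwd→0 fwd↓0
  step 1 · PE1,1: acc=0; fwd→0 fwd↓0
  step 2 · PE1,1: acc=24; fwd→8 fwd↓3
  step 3 · PE1,1: acc=48; fwd→6 fwd↓4
  step 4 · PE1,1: acc=48; fwd→0 fwd↓0
RS [2×2] PE[1][1] across cycles:
  step 0 · PE1,1: acc=0; fwd→0 fwd↓0
  step 1 · PE1,1: acc=0; fwd→0 fwd↓0
  step 2 · PE1,1: acc=54; fwd→54 fwd↓1
  step 3 · PE1,1: acc=48; fwd→48 fwd↓4
  step 4 · PE1,1: acc=66; fwd→66 fwd↓3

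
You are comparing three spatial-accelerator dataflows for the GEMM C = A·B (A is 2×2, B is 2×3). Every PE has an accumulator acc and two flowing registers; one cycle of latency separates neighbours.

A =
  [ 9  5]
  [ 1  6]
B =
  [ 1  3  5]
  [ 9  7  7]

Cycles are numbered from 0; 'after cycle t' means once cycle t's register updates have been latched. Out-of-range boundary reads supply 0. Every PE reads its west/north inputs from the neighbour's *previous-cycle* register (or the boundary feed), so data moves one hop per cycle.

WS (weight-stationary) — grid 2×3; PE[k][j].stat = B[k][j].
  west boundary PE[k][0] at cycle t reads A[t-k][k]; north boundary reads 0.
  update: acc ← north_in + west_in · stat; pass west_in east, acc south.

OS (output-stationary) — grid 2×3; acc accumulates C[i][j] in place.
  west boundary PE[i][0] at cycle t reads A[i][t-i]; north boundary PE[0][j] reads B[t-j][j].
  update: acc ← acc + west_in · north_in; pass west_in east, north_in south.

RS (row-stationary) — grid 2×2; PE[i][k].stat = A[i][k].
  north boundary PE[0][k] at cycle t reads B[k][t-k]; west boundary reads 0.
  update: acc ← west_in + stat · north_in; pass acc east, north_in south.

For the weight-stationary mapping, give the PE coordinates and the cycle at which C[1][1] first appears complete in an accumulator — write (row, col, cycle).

(row, col, cycle) = (1, 1, 3)

WS — PE[1][1] is where C[1][1] collects:
  [0] (1,1) acc=0 (h:0 v:0)
  [1] (1,1) acc=0 (h:0 v:0)
  [2] (1,1) acc=62 (h:5 v:62)
  [3] (1,1) acc=45 (h:6 v:45)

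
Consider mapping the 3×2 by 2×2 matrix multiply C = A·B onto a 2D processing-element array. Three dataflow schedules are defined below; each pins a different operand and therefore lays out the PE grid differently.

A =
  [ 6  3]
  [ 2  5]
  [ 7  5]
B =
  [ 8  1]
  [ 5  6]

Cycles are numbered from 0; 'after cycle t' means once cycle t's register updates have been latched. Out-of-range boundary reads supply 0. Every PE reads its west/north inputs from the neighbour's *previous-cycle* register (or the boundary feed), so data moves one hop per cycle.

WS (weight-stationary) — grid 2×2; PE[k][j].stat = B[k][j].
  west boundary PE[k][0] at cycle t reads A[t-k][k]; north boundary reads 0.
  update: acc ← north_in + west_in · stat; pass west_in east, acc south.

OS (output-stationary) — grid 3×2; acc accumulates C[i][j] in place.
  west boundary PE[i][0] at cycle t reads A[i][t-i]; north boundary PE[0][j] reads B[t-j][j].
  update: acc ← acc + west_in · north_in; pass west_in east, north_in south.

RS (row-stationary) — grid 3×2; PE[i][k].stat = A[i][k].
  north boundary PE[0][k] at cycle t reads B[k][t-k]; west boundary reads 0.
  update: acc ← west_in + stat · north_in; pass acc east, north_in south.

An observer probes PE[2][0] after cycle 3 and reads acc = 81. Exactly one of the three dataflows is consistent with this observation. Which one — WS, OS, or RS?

WS (2×2): PE[2][0] does not exist.
OS (3×2 grid), PE[2][0]:
  step 0 · PE2,0: acc=0; fwd→0 fwd↓0
  step 1 · PE2,0: acc=0; fwd→0 fwd↓0
  step 2 · PE2,0: acc=56; fwd→7 fwd↓8
  step 3 · PE2,0: acc=81; fwd→5 fwd↓5
RS (3×2 grid), PE[2][0]:
  step 0 · PE2,0: acc=0; fwd→0 fwd↓0
  step 1 · PE2,0: acc=0; fwd→0 fwd↓0
  step 2 · PE2,0: acc=56; fwd→56 fwd↓8
  step 3 · PE2,0: acc=7; fwd→7 fwd↓1

dataflow = OS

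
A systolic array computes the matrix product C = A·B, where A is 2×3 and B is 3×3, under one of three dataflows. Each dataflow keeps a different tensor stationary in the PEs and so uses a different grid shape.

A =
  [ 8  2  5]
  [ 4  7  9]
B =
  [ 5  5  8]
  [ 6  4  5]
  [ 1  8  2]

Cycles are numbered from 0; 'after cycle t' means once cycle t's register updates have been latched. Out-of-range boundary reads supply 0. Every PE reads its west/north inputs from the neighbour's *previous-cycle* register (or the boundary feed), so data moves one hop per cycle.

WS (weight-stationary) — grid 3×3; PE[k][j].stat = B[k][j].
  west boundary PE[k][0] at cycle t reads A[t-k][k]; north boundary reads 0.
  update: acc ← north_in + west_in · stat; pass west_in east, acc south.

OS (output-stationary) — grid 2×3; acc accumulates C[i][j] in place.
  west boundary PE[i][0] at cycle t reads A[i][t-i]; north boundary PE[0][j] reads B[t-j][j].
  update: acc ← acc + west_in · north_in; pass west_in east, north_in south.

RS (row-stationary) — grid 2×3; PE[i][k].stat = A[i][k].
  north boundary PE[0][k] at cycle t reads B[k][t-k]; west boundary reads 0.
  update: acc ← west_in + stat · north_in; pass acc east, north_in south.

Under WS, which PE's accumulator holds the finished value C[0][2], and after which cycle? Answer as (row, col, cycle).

WS: C[0][2] accumulates in PE[2][2]:
  0: (2,2).acc=0  regs=<0,0>
  1: (2,2).acc=0  regs=<0,0>
  2: (2,2).acc=0  regs=<0,0>
  3: (2,2).acc=0  regs=<0,0>
  4: (2,2).acc=84  regs=<5,84>

(row, col, cycle) = (2, 2, 4)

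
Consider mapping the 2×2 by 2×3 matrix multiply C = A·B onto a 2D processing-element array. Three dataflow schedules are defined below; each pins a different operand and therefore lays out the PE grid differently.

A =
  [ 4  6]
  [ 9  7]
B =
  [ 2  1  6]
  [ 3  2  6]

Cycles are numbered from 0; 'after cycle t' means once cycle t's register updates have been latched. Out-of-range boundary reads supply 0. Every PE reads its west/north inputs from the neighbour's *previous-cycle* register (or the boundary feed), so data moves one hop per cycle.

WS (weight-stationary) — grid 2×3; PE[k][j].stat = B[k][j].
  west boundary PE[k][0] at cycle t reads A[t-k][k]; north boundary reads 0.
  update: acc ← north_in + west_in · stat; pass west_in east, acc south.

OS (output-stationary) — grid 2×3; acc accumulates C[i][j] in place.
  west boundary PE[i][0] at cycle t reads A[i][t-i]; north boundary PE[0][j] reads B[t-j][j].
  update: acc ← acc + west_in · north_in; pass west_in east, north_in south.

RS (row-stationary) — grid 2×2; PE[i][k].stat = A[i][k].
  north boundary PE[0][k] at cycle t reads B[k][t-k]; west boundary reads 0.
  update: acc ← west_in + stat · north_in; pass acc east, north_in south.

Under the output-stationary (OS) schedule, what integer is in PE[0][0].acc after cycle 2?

OS (2×3). Following PE[0][0] plus its west/north inputs:
  [0] (0,0) acc=8 (h:4 v:2)
  [1] (0,0) acc=26 (h:6 v:3)
  [2] (0,0) acc=26 (h:0 v:0)

PE[0][0].acc = 26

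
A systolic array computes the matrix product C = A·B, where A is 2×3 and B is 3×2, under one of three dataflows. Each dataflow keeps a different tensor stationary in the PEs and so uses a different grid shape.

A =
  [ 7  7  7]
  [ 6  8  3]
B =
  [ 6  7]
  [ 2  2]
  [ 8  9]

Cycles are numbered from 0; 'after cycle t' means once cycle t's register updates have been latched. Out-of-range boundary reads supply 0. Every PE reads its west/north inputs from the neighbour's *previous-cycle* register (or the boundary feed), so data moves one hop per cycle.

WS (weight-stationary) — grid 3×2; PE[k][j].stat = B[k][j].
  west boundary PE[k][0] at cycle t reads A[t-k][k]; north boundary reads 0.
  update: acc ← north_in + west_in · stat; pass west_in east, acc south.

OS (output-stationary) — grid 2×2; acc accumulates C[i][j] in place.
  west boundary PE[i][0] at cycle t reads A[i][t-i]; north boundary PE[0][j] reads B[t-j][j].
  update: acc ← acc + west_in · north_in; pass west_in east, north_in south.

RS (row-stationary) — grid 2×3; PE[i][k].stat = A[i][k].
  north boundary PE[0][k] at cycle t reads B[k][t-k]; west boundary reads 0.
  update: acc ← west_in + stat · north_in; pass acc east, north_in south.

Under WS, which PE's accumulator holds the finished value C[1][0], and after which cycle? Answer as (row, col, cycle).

WS: C[1][0] accumulates in PE[2][0]:
  step 0 · PE2,0: acc=0; fwd→0 fwd↓0
  step 1 · PE2,0: acc=0; fwd→0 fwd↓0
  step 2 · PE2,0: acc=112; fwd→7 fwd↓112
  step 3 · PE2,0: acc=76; fwd→3 fwd↓76

(row, col, cycle) = (2, 0, 3)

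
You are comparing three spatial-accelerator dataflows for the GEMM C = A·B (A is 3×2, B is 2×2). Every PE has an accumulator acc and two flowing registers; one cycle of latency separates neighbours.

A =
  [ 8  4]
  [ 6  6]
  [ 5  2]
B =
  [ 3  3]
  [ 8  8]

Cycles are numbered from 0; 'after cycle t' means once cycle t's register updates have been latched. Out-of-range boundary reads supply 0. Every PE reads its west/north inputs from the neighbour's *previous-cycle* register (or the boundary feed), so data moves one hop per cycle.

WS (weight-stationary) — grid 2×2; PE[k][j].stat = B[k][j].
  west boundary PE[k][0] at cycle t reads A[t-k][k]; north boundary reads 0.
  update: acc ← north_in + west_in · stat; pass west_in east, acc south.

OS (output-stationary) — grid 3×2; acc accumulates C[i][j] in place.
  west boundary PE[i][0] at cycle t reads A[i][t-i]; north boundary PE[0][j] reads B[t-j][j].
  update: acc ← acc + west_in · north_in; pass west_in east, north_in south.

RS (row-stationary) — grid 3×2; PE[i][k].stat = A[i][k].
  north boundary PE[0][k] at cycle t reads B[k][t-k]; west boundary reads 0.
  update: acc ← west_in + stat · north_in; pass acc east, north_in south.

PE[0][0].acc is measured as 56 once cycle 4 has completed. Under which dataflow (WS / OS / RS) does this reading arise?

Under WS (2×2), PE[0][0]:
  @0  [0,0]  acc 24  |  →8  ↓24
  @1  [0,0]  acc 18  |  →6  ↓18
  @2  [0,0]  acc 15  |  →5  ↓15
  @3  [0,0]  acc 0  |  →0  ↓0
  @4  [0,0]  acc 0  |  →0  ↓0
Under OS (3×2), PE[0][0]:
  @0  [0,0]  acc 24  |  →8  ↓3
  @1  [0,0]  acc 56  |  →4  ↓8
  @2  [0,0]  acc 56  |  →0  ↓0
  @3  [0,0]  acc 56  |  →0  ↓0
  @4  [0,0]  acc 56  |  →0  ↓0
Under RS (3×2), PE[0][0]:
  @0  [0,0]  acc 24  |  →24  ↓3
  @1  [0,0]  acc 24  |  →24  ↓3
  @2  [0,0]  acc 0  |  →0  ↓0
  @3  [0,0]  acc 0  |  →0  ↓0
  @4  [0,0]  acc 0  |  →0  ↓0

dataflow = OS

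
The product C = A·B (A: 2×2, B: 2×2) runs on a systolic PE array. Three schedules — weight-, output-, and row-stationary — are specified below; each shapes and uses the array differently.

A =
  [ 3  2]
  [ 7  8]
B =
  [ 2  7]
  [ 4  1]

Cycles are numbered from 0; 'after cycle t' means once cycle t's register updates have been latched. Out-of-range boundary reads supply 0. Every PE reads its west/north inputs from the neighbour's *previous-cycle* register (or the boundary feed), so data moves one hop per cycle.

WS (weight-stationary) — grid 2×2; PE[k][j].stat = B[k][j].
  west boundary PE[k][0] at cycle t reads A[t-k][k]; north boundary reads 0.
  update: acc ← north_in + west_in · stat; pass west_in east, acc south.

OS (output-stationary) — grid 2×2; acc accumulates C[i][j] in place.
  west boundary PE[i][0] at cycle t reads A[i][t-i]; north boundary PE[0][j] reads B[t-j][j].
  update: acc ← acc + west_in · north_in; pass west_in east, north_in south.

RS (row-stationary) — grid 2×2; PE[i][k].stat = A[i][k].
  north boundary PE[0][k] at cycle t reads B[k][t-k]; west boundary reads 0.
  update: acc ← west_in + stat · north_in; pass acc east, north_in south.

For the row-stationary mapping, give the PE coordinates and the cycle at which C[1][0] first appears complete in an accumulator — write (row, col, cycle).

RS: C[1][0] accumulates in PE[1][1]:
  t=0 PE[1][1]: acc=0 h=0 v=0
  t=1 PE[1][1]: acc=0 h=0 v=0
  t=2 PE[1][1]: acc=46 h=46 v=4

(row, col, cycle) = (1, 1, 2)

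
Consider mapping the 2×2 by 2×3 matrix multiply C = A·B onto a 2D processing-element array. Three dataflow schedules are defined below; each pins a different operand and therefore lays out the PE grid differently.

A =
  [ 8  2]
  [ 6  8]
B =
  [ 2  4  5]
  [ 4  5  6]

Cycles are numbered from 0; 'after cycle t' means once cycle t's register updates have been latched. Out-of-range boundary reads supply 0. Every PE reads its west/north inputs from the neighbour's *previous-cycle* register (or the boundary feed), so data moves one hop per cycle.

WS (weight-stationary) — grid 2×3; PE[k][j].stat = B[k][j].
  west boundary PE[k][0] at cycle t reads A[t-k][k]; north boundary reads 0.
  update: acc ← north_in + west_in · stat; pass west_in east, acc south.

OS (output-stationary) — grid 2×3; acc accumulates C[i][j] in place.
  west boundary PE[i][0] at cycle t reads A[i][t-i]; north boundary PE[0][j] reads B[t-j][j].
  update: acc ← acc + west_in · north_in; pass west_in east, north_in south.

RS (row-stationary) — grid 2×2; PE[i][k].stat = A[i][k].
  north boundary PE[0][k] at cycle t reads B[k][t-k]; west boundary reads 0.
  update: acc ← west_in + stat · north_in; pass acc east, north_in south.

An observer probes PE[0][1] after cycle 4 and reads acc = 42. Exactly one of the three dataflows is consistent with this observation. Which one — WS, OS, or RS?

WS (2×3 grid), PE[0][1]:
  @0  [0,1]  acc 0  |  →0  ↓0
  @1  [0,1]  acc 32  |  →8  ↓32
  @2  [0,1]  acc 24  |  →6  ↓24
  @3  [0,1]  acc 0  |  →0  ↓0
  @4  [0,1]  acc 0  |  →0  ↓0
OS (2×3 grid), PE[0][1]:
  @0  [0,1]  acc 0  |  →0  ↓0
  @1  [0,1]  acc 32  |  →8  ↓4
  @2  [0,1]  acc 42  |  →2  ↓5
  @3  [0,1]  acc 42  |  →0  ↓0
  @4  [0,1]  acc 42  |  →0  ↓0
RS (2×2 grid), PE[0][1]:
  @0  [0,1]  acc 0  |  →0  ↓0
  @1  [0,1]  acc 24  |  →24  ↓4
  @2  [0,1]  acc 42  |  →42  ↓5
  @3  [0,1]  acc 52  |  →52  ↓6
  @4  [0,1]  acc 0  |  →0  ↓0

dataflow = OS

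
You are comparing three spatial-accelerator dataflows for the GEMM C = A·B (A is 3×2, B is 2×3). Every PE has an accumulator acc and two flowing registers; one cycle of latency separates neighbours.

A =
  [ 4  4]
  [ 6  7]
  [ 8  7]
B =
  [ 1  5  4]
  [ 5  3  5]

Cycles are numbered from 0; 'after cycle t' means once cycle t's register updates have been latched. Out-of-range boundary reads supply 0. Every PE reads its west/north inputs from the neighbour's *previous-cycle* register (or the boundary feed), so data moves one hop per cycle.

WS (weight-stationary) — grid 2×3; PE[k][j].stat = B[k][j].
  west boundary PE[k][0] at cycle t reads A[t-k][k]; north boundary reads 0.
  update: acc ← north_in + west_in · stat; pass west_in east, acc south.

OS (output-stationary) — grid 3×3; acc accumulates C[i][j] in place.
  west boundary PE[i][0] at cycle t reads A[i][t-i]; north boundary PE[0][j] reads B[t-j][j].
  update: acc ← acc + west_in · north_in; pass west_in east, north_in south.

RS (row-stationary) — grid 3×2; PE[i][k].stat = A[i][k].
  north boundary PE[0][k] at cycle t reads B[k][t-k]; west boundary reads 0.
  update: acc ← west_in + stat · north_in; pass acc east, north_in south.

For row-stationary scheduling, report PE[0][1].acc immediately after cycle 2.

RS 3×2: PE[0][1] cycle-by-cycle (with neighbour feeds):
  0: (0,0).acc=4  regs=<4,1>
  0: (0,1).acc=0  regs=<0,0>
  1: (0,0).acc=20  regs=<20,5>
  1: (0,1).acc=24  regs=<24,5>
  2: (0,0).acc=16  regs=<16,4>
  2: (0,1).acc=32  regs=<32,3>

PE[0][1].acc = 32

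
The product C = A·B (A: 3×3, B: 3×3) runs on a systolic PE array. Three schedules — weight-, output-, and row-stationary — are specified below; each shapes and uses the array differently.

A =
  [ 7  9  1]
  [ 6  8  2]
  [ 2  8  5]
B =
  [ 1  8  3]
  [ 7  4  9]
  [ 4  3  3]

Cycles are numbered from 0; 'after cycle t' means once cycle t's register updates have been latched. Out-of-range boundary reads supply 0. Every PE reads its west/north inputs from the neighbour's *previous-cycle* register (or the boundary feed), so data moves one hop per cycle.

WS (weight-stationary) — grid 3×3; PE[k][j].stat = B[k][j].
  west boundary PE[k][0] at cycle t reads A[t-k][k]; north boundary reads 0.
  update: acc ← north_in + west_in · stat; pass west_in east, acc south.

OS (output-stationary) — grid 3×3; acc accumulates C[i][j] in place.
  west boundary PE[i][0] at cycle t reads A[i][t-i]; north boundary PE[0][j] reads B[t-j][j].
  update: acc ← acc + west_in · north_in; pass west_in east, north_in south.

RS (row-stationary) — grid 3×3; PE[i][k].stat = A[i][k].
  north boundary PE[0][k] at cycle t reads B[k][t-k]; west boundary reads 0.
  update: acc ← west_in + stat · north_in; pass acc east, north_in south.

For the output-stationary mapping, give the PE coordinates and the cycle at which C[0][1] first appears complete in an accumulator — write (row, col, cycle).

Under OS, C[0][1] lands at PE[0][1]:
  0: (0,1).acc=0  regs=<0,0>
  1: (0,1).acc=56  regs=<7,8>
  2: (0,1).acc=92  regs=<9,4>
  3: (0,1).acc=95  regs=<1,3>

(row, col, cycle) = (0, 1, 3)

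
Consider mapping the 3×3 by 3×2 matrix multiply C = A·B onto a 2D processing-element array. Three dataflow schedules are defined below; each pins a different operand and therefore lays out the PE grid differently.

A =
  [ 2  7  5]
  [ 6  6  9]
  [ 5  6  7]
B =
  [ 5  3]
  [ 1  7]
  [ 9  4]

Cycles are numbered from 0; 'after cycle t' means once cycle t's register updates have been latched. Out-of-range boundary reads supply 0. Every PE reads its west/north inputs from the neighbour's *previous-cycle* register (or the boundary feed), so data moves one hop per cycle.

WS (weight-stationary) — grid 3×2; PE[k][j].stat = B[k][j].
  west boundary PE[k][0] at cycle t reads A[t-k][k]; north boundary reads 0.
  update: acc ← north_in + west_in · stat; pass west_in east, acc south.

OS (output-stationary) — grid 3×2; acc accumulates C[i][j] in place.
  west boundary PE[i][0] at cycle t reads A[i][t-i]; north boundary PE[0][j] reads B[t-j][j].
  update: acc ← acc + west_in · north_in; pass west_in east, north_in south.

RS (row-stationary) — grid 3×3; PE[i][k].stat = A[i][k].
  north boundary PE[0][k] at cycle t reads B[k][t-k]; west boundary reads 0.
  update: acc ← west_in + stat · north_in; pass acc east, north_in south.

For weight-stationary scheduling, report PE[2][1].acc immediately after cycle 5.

WS 3×2: PE[2][1] cycle-by-cycle (with neighbour feeds):
  after 0 — PE[1][1] acc=0, pass-E 0, pass-S 0
  after 0 — PE[2][0] acc=0, pass-E 0, pass-S 0
  after 0 — PE[2][1] acc=0, pass-E 0, pass-S 0
  after 1 — PE[1][1] acc=0, pass-E 0, pass-S 0
  after 1 — PE[2][0] acc=0, pass-E 0, pass-S 0
  after 1 — PE[2][1] acc=0, pass-E 0, pass-S 0
  after 2 — PE[1][1] acc=55, pass-E 7, pass-S 55
  after 2 — PE[2][0] acc=62, pass-E 5, pass-S 62
  after 2 — PE[2][1] acc=0, pass-E 0, pass-S 0
  after 3 — PE[1][1] acc=60, pass-E 6, pass-S 60
  after 3 — PE[2][0] acc=117, pass-E 9, pass-S 117
  after 3 — PE[2][1] acc=75, pass-E 5, pass-S 75
  after 4 — PE[1][1] acc=57, pass-E 6, pass-S 57
  after 4 — PE[2][0] acc=94, pass-E 7, pass-S 94
  after 4 — PE[2][1] acc=96, pass-E 9, pass-S 96
  after 5 — PE[1][1] acc=0, pass-E 0, pass-S 0
  after 5 — PE[2][0] acc=0, pass-E 0, pass-S 0
  after 5 — PE[2][1] acc=85, pass-E 7, pass-S 85

PE[2][1].acc = 85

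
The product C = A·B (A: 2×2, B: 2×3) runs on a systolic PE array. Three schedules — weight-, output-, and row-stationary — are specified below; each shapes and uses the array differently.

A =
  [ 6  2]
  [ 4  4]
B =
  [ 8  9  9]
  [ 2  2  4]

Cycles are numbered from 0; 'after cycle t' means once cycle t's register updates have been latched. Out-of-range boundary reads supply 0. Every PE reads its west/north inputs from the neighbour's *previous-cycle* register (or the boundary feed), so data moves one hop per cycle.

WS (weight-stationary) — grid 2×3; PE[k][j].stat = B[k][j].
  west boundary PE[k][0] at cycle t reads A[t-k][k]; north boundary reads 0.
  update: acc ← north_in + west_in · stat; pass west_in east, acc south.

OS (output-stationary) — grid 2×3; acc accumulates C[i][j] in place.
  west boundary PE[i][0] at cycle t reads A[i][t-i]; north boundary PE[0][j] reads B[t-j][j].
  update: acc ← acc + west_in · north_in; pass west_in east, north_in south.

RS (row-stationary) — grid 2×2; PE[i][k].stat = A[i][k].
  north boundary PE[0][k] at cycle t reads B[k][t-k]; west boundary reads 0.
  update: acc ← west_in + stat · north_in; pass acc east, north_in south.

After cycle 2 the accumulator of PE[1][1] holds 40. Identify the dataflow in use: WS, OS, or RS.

WS (2×3 grid), PE[1][1]:
  after 0 — PE[1][1] acc=0, pass-E 0, pass-S 0
  after 1 — PE[1][1] acc=0, pass-E 0, pass-S 0
  after 2 — PE[1][1] acc=58, pass-E 2, pass-S 58
OS (2×3 grid), PE[1][1]:
  after 0 — PE[1][1] acc=0, pass-E 0, pass-S 0
  after 1 — PE[1][1] acc=0, pass-E 0, pass-S 0
  after 2 — PE[1][1] acc=36, pass-E 4, pass-S 9
RS (2×2 grid), PE[1][1]:
  after 0 — PE[1][1] acc=0, pass-E 0, pass-S 0
  after 1 — PE[1][1] acc=0, pass-E 0, pass-S 0
  after 2 — PE[1][1] acc=40, pass-E 40, pass-S 2

dataflow = RS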